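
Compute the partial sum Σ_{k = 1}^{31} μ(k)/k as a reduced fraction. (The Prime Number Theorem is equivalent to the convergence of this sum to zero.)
Σ μ(k)/k = -4193929329/66853496710

Values of μ(k) for 1 ≤ k ≤ 31: μ(1) = 1, μ(2) = -1, μ(3) = -1, μ(5) = -1, μ(6) = 1, μ(7) = -1, μ(10) = 1, μ(11) = -1, μ(13) = -1, μ(14) = 1, μ(15) = 1, μ(17) = -1, μ(19) = -1, μ(21) = 1, μ(22) = 1, μ(23) = -1, μ(26) = 1, μ(29) = -1, μ(30) = -1, μ(31) = -1, with μ = 0 on non-squarefree integers. Summing μ(k)/k for k where μ(k) ≠ 0 gives -4193929329/66853496710 ≈ -0.0627. (PNT ⟺ this sum → 0 as n → ∞.)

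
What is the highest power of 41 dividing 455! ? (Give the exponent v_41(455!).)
v_41(455!) = 11

Legendre's formula: v_p(n!) = Σ_{k ≥ 1} ⌊n / p^k⌋. For p = 41, n = 455, the terms are:
  ⌊455/41^1⌋ = ⌊455/41⌋ = 11
(the next term ⌊455/41^2⌋ = 0, terminating the sum). Summing: v_41(455!) = 11 = 11.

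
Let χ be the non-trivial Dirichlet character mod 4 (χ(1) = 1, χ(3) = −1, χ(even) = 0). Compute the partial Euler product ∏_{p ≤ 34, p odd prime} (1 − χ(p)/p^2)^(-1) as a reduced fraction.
∏ = 70163108671177093/76623095660544000

The odd primes p ≤ 34 are [3, 5, 7, 11, 13, 17, 19, 23, 29, 31]. For each, χ(p) = 1 if p ≡ 1 mod 4, χ(p) = −1 if p ≡ 3 mod 4. Taking (1 − χ(p)/p^2)^(-1) = p^2/(p^2 − χ(p)): (1 − (-1)/3^2)^(-1) · (1 − (1)/5^2)^(-1) · (1 − (-1)/7^2)^(-1) · (1 − (-1)/11^2)^(-1) · (1 − (1)/13^2)^(-1) · (1 − (1)/17^2)^(-1) · (1 − (-1)/19^2)^(-1) · (1 − (-1)/23^2)^(-1) · (1 − (1)/29^2)^(-1) · (1 − (-1)/31^2)^(-1) = 70163108671177093/76623095660544000.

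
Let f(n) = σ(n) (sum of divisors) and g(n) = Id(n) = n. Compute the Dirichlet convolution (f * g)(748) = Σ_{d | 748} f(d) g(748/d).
(σ * Id)(748) = 13685

Divisors of 748: [1, 2, 4, 11, 17, 22, 34, 44, 68, 187, 374, 748]. For each d | 748:
  d = 1: σ(1) · Id(748/1) = 1 · 748 = 748
  d = 2: σ(2) · Id(748/2) = 3 · 374 = 1122
  d = 4: σ(4) · Id(748/4) = 7 · 187 = 1309
  d = 11: σ(11) · Id(748/11) = 12 · 68 = 816
  d = 17: σ(17) · Id(748/17) = 18 · 44 = 792
  d = 22: σ(22) · Id(748/22) = 36 · 34 = 1224
  d = 34: σ(34) · Id(748/34) = 54 · 22 = 1188
  d = 44: σ(44) · Id(748/44) = 84 · 17 = 1428
  d = 68: σ(68) · Id(748/68) = 126 · 11 = 1386
  d = 187: σ(187) · Id(748/187) = 216 · 4 = 864
  d = 374: σ(374) · Id(748/374) = 648 · 2 = 1296
  d = 748: σ(748) · Id(748/748) = 1512 · 1 = 1512
Summing: (σ * Id)(748) = 748 + 1122 + 1309 + 816 + 792 + 1224 + 1188 + 1428 + 1386 + 864 + 1296 + 1512 = 13685.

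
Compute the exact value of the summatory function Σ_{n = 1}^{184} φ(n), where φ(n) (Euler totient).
Σ_{n ≤ 184} φ(n) = 10340

Compute φ(n) for each 1 ≤ n ≤ 184: φ(1) = 1, φ(2) = 1, φ(3) = 2, φ(4) = 2, φ(5) = 4, φ(6) = 2, φ(7) = 6, φ(8) = 4, φ(9) = 6, φ(10) = 4, φ(11) = 10, φ(12) = 4, φ(13) = 12, φ(14) = 6, φ(15) = 8, φ(16) = 8, φ(17) = 16, φ(18) = 6, φ(19) = 18, φ(20) = 8, φ(21) = 12, φ(22) = 10, φ(23) = 22, φ(24) = 8, φ(25) = 20, φ(26) = 12, φ(27) = 18, φ(28) = 12, φ(29) = 28, φ(30) = 8, φ(31) = 30, φ(32) = 16, φ(33) = 20, φ(34) = 16, φ(35) = 24, φ(36) = 12, φ(37) = 36, φ(38) = 18, φ(39) = 24, φ(40) = 16, φ(41) = 40, φ(42) = 12, φ(43) = 42, φ(44) = 20, φ(45) = 24, φ(46) = 22, φ(47) = 46, φ(48) = 16, φ(49) = 42, φ(50) = 20, φ(51) = 32, φ(52) = 24, φ(53) = 52, φ(54) = 18, φ(55) = 40, φ(56) = 24, φ(57) = 36, φ(58) = 28, φ(59) = 58, φ(60) = 16, φ(61) = 60, φ(62) = 30, φ(63) = 36, φ(64) = 32, φ(65) = 48, φ(66) = 20, φ(67) = 66, φ(68) = 32, φ(69) = 44, φ(70) = 24, φ(71) = 70, φ(72) = 24, φ(73) = 72, φ(74) = 36, φ(75) = 40, φ(76) = 36, φ(77) = 60, φ(78) = 24, φ(79) = 78, φ(80) = 32, φ(81) = 54, φ(82) = 40, φ(83) = 82, φ(84) = 24, φ(85) = 64, φ(86) = 42, φ(87) = 56, φ(88) = 40, φ(89) = 88, φ(90) = 24, φ(91) = 72, φ(92) = 44, φ(93) = 60, φ(94) = 46, φ(95) = 72, φ(96) = 32, φ(97) = 96, φ(98) = 42, φ(99) = 60, φ(100) = 40, φ(101) = 100, φ(102) = 32, φ(103) = 102, φ(104) = 48, φ(105) = 48, φ(106) = 52, φ(107) = 106, φ(108) = 36, φ(109) = 108, φ(110) = 40, φ(111) = 72, φ(112) = 48, φ(113) = 112, φ(114) = 36, φ(115) = 88, φ(116) = 56, φ(117) = 72, φ(118) = 58, φ(119) = 96, φ(120) = 32, φ(121) = 110, φ(122) = 60, φ(123) = 80, φ(124) = 60, φ(125) = 100, φ(126) = 36, φ(127) = 126, φ(128) = 64, φ(129) = 84, φ(130) = 48, φ(131) = 130, φ(132) = 40, φ(133) = 108, φ(134) = 66, φ(135) = 72, φ(136) = 64, φ(137) = 136, φ(138) = 44, φ(139) = 138, φ(140) = 48, φ(141) = 92, φ(142) = 70, φ(143) = 120, φ(144) = 48, φ(145) = 112, φ(146) = 72, φ(147) = 84, φ(148) = 72, φ(149) = 148, φ(150) = 40, φ(151) = 150, φ(152) = 72, φ(153) = 96, φ(154) = 60, φ(155) = 120, φ(156) = 48, φ(157) = 156, φ(158) = 78, φ(159) = 104, φ(160) = 64, φ(161) = 132, φ(162) = 54, φ(163) = 162, φ(164) = 80, φ(165) = 80, φ(166) = 82, φ(167) = 166, φ(168) = 48, φ(169) = 156, φ(170) = 64, φ(171) = 108, φ(172) = 84, φ(173) = 172, φ(174) = 56, φ(175) = 120, φ(176) = 80, φ(177) = 116, φ(178) = 88, φ(179) = 178, φ(180) = 48, φ(181) = 180, φ(182) = 72, φ(183) = 120, φ(184) = 88. Summing all 184 values: 10340. (Average order: Σ_{n ≤ x} φ(n) ~ (3/π²) x². For x = 184, (3/π²)·184² ≈ 10290.99.)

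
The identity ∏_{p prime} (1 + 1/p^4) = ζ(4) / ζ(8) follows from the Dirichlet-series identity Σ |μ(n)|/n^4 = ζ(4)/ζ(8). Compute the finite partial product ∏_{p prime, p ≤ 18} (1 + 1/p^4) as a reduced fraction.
∏ = 269172760629240720452/249717000818881220625

The primes p ≤ 18 are [2, 3, 5, 7, 11, 13, 17]. For each, (1 + 1/p^4) = (p^4 + 1)/p^4. Multiplying these fractions over p ∈ [2, 3, 5, 7, 11, 13, 17] gives 269172760629240720452/249717000818881220625. (In the limit P → ∞ this tends to ζ(4)/ζ(8).)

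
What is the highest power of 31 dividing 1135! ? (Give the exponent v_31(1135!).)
v_31(1135!) = 37

Legendre's formula: v_p(n!) = Σ_{k ≥ 1} ⌊n / p^k⌋. For p = 31, n = 1135, the terms are:
  ⌊1135/31^1⌋ = ⌊1135/31⌋ = 36
  ⌊1135/31^2⌋ = ⌊1135/961⌋ = 1
(the next term ⌊1135/31^3⌋ = 0, terminating the sum). Summing: v_31(1135!) = 36 + 1 = 37.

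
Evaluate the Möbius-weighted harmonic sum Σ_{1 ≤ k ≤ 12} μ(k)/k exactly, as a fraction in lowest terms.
Σ μ(k)/k = -1/2310

Values of μ(k) for 1 ≤ k ≤ 12: μ(1) = 1, μ(2) = -1, μ(3) = -1, μ(5) = -1, μ(6) = 1, μ(7) = -1, μ(10) = 1, μ(11) = -1, with μ = 0 on non-squarefree integers. Summing μ(k)/k for k where μ(k) ≠ 0 gives -1/2310 ≈ -0.0004. (PNT ⟺ this sum → 0 as n → ∞.)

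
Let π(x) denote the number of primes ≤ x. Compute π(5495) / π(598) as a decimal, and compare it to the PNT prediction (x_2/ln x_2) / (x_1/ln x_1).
π(5495)/π(598) = 725/108 ≈ 6.7130;  PNT prediction ≈ 6.8223.

π(598) = 108 and π(5495) = 725, so π(5495)/π(598) ≈ 6.7130. The PNT-predicted ratio is (5495/ln(5495)) / (598/ln(598)) ≈ 6.8223. The two agree to within a few percent, as expected.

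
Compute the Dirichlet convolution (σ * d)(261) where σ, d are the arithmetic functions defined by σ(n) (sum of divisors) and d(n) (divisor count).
(σ * d)(261) = 768

Divisors of 261: [1, 3, 9, 29, 87, 261]. For each d | 261:
  d = 1: σ(1) · d(261/1) = 1 · 6 = 6
  d = 3: σ(3) · d(261/3) = 4 · 4 = 16
  d = 9: σ(9) · d(261/9) = 13 · 2 = 26
  d = 29: σ(29) · d(261/29) = 30 · 3 = 90
  d = 87: σ(87) · d(261/87) = 120 · 2 = 240
  d = 261: σ(261) · d(261/261) = 390 · 1 = 390
Summing: (σ * d)(261) = 6 + 16 + 26 + 90 + 240 + 390 = 768.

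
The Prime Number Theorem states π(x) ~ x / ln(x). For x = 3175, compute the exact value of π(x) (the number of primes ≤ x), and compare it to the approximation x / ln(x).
π(3175) = 449;  x/ln(x) ≈ 393.77;  relative error ≈ 12.30%.

Directly count primes up to 3175: π(3175) = 449. The PNT approximation gives 3175/ln(3175) ≈ 3175/8.06306 ≈ 393.77. Relative error (π(x) − x/ln(x)) / π(x) ≈ 12.30%; the approximation is known to undercount slightly (Li(x) is a better estimate).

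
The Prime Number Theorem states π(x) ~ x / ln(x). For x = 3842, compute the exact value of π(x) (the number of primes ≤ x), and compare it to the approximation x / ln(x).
π(3842) = 532;  x/ln(x) ≈ 465.49;  relative error ≈ 12.50%.

Directly count primes up to 3842: π(3842) = 532. The PNT approximation gives 3842/ln(3842) ≈ 3842/8.25375 ≈ 465.49. Relative error (π(x) − x/ln(x)) / π(x) ≈ 12.50%; the approximation is known to undercount slightly (Li(x) is a better estimate).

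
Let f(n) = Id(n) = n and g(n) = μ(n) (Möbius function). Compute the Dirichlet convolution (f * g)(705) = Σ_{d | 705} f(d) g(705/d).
(Id * μ)(705) = 368

Divisors of 705: [1, 3, 5, 15, 47, 141, 235, 705]. For each d | 705:
  d = 1: Id(1) · μ(705/1) = 1 · -1 = -1
  d = 3: Id(3) · μ(705/3) = 3 · 1 = 3
  d = 5: Id(5) · μ(705/5) = 5 · 1 = 5
  d = 15: Id(15) · μ(705/15) = 15 · -1 = -15
  d = 47: Id(47) · μ(705/47) = 47 · 1 = 47
  d = 141: Id(141) · μ(705/141) = 141 · -1 = -141
  d = 235: Id(235) · μ(705/235) = 235 · -1 = -235
  d = 705: Id(705) · μ(705/705) = 705 · 1 = 705
Summing: (Id * μ)(705) = -1 + 3 + 5 + -15 + 47 + -141 + -235 + 705 = 368.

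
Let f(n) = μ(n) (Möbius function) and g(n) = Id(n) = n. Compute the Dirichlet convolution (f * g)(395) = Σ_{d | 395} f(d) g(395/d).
(μ * Id)(395) = 312

Divisors of 395: [1, 5, 79, 395]. For each d | 395:
  d = 1: μ(1) · Id(395/1) = 1 · 395 = 395
  d = 5: μ(5) · Id(395/5) = -1 · 79 = -79
  d = 79: μ(79) · Id(395/79) = -1 · 5 = -5
  d = 395: μ(395) · Id(395/395) = 1 · 1 = 1
Summing: (μ * Id)(395) = 395 + -79 + -5 + 1 = 312.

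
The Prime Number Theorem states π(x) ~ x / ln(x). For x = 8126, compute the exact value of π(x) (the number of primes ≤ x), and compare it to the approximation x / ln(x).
π(8126) = 1022;  x/ln(x) ≈ 902.61;  relative error ≈ 11.68%.

Directly count primes up to 8126: π(8126) = 1022. The PNT approximation gives 8126/ln(8126) ≈ 8126/9.00282 ≈ 902.61. Relative error (π(x) − x/ln(x)) / π(x) ≈ 11.68%; the approximation is known to undercount slightly (Li(x) is a better estimate).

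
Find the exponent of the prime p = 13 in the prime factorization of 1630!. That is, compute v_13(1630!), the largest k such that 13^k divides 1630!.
v_13(1630!) = 134

Legendre's formula: v_p(n!) = Σ_{k ≥ 1} ⌊n / p^k⌋. For p = 13, n = 1630, the terms are:
  ⌊1630/13^1⌋ = ⌊1630/13⌋ = 125
  ⌊1630/13^2⌋ = ⌊1630/169⌋ = 9
(the next term ⌊1630/13^3⌋ = 0, terminating the sum). Summing: v_13(1630!) = 125 + 9 = 134.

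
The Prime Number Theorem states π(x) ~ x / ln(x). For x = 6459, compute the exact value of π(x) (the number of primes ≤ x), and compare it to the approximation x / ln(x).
π(6459) = 838;  x/ln(x) ≈ 736.22;  relative error ≈ 12.15%.

Directly count primes up to 6459: π(6459) = 838. The PNT approximation gives 6459/ln(6459) ≈ 6459/8.77323 ≈ 736.22. Relative error (π(x) − x/ln(x)) / π(x) ≈ 12.15%; the approximation is known to undercount slightly (Li(x) is a better estimate).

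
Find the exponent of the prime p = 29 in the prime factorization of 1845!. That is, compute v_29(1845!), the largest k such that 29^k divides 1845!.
v_29(1845!) = 65

Legendre's formula: v_p(n!) = Σ_{k ≥ 1} ⌊n / p^k⌋. For p = 29, n = 1845, the terms are:
  ⌊1845/29^1⌋ = ⌊1845/29⌋ = 63
  ⌊1845/29^2⌋ = ⌊1845/841⌋ = 2
(the next term ⌊1845/29^3⌋ = 0, terminating the sum). Summing: v_29(1845!) = 63 + 2 = 65.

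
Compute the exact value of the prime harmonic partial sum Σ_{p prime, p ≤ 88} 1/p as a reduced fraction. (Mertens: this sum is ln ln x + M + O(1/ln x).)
Σ 1/p = 475714535349241099037539188841003/267064515689275851355624017992790

π(88) = 23, so the primes ≤ 88 are [2, 3, 5, 7, 11, 13, 17, 19, 23, 29, 31, 37, 41, 43, 47, 53, 59, 61, 67, 71, 73, 79, 83]. Summing 1/p over these primes: 475714535349241099037539188841003/267064515689275851355624017992790 ≈ 1.7813. Mertens estimate ln ln(88) + 0.2615 ≈ 1.7605.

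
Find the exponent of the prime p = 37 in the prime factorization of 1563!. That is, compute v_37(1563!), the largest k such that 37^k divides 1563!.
v_37(1563!) = 43

Legendre's formula: v_p(n!) = Σ_{k ≥ 1} ⌊n / p^k⌋. For p = 37, n = 1563, the terms are:
  ⌊1563/37^1⌋ = ⌊1563/37⌋ = 42
  ⌊1563/37^2⌋ = ⌊1563/1369⌋ = 1
(the next term ⌊1563/37^3⌋ = 0, terminating the sum). Summing: v_37(1563!) = 42 + 1 = 43.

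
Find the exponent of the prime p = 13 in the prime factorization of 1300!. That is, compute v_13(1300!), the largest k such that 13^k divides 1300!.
v_13(1300!) = 107

Legendre's formula: v_p(n!) = Σ_{k ≥ 1} ⌊n / p^k⌋. For p = 13, n = 1300, the terms are:
  ⌊1300/13^1⌋ = ⌊1300/13⌋ = 100
  ⌊1300/13^2⌋ = ⌊1300/169⌋ = 7
(the next term ⌊1300/13^3⌋ = 0, terminating the sum). Summing: v_13(1300!) = 100 + 7 = 107.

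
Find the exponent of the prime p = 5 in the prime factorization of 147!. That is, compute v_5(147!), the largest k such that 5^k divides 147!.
v_5(147!) = 35

Legendre's formula: v_p(n!) = Σ_{k ≥ 1} ⌊n / p^k⌋. For p = 5, n = 147, the terms are:
  ⌊147/5^1⌋ = ⌊147/5⌋ = 29
  ⌊147/5^2⌋ = ⌊147/25⌋ = 5
  ⌊147/5^3⌋ = ⌊147/125⌋ = 1
(the next term ⌊147/5^4⌋ = 0, terminating the sum). Summing: v_5(147!) = 29 + 5 + 1 = 35.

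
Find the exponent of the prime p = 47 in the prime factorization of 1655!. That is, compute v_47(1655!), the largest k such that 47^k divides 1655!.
v_47(1655!) = 35

Legendre's formula: v_p(n!) = Σ_{k ≥ 1} ⌊n / p^k⌋. For p = 47, n = 1655, the terms are:
  ⌊1655/47^1⌋ = ⌊1655/47⌋ = 35
(the next term ⌊1655/47^2⌋ = 0, terminating the sum). Summing: v_47(1655!) = 35 = 35.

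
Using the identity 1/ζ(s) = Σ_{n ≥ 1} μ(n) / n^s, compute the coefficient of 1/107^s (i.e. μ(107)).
μ(107) = -1

Factor n = 107 = 107. μ(n) = 0 if any exponent ≥ 2 (not squarefree); otherwise μ(n) = (−1)^{ω(n)} where ω(n) is the number of distinct prime factors. Applying: μ(107) = -1.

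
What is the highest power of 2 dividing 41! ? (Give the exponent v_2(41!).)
v_2(41!) = 38

Legendre's formula: v_p(n!) = Σ_{k ≥ 1} ⌊n / p^k⌋. For p = 2, n = 41, the terms are:
  ⌊41/2^1⌋ = ⌊41/2⌋ = 20
  ⌊41/2^2⌋ = ⌊41/4⌋ = 10
  ⌊41/2^3⌋ = ⌊41/8⌋ = 5
  ⌊41/2^4⌋ = ⌊41/16⌋ = 2
  ⌊41/2^5⌋ = ⌊41/32⌋ = 1
(the next term ⌊41/2^6⌋ = 0, terminating the sum). Summing: v_2(41!) = 20 + 10 + 5 + 2 + 1 = 38.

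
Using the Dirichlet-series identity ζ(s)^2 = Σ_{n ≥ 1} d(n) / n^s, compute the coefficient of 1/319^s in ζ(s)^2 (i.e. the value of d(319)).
d(319) = 4

ζ(s)^2 = (Σ 1/m^s)(Σ 1/k^s). The coefficient of 1/n^s in the product is the number of ordered pairs (m, k) with mk = n, which equals d(n). For n = 319, divisors are [1, 11, 29, 319], so d(319) = 4.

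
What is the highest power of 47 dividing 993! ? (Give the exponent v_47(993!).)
v_47(993!) = 21

Legendre's formula: v_p(n!) = Σ_{k ≥ 1} ⌊n / p^k⌋. For p = 47, n = 993, the terms are:
  ⌊993/47^1⌋ = ⌊993/47⌋ = 21
(the next term ⌊993/47^2⌋ = 0, terminating the sum). Summing: v_47(993!) = 21 = 21.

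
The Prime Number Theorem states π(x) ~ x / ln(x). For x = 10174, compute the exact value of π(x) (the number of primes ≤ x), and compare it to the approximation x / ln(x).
π(10174) = 1249;  x/ln(x) ≈ 1102.56;  relative error ≈ 11.72%.

Directly count primes up to 10174: π(10174) = 1249. The PNT approximation gives 10174/ln(10174) ≈ 10174/9.22759 ≈ 1102.56. Relative error (π(x) − x/ln(x)) / π(x) ≈ 11.72%; the approximation is known to undercount slightly (Li(x) is a better estimate).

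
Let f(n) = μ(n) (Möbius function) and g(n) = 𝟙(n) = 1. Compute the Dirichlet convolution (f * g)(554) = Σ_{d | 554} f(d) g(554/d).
(μ * 𝟙)(554) = 0

Divisors of 554: [1, 2, 277, 554]. For each d | 554:
  d = 1: μ(1) · 𝟙(554/1) = 1 · 1 = 1
  d = 2: μ(2) · 𝟙(554/2) = -1 · 1 = -1
  d = 277: μ(277) · 𝟙(554/277) = -1 · 1 = -1
  d = 554: μ(554) · 𝟙(554/554) = 1 · 1 = 1
Summing: (μ * 𝟙)(554) = 1 + -1 + -1 + 1 = 0.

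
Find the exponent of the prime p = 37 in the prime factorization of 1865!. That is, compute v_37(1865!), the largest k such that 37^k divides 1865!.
v_37(1865!) = 51

Legendre's formula: v_p(n!) = Σ_{k ≥ 1} ⌊n / p^k⌋. For p = 37, n = 1865, the terms are:
  ⌊1865/37^1⌋ = ⌊1865/37⌋ = 50
  ⌊1865/37^2⌋ = ⌊1865/1369⌋ = 1
(the next term ⌊1865/37^3⌋ = 0, terminating the sum). Summing: v_37(1865!) = 50 + 1 = 51.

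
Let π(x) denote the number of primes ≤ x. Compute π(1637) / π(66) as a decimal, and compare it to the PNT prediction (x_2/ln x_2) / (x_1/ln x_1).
π(1637)/π(66) = 259/18 ≈ 14.3889;  PNT prediction ≈ 14.0415.

π(66) = 18 and π(1637) = 259, so π(1637)/π(66) ≈ 14.3889. The PNT-predicted ratio is (1637/ln(1637)) / (66/ln(66)) ≈ 14.0415. The two agree to within a few percent, as expected.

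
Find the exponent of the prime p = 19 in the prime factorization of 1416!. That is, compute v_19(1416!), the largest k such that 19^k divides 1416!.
v_19(1416!) = 77

Legendre's formula: v_p(n!) = Σ_{k ≥ 1} ⌊n / p^k⌋. For p = 19, n = 1416, the terms are:
  ⌊1416/19^1⌋ = ⌊1416/19⌋ = 74
  ⌊1416/19^2⌋ = ⌊1416/361⌋ = 3
(the next term ⌊1416/19^3⌋ = 0, terminating the sum). Summing: v_19(1416!) = 74 + 3 = 77.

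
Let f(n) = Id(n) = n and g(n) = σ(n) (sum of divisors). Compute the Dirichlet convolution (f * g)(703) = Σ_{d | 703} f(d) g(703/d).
(Id * σ)(703) = 2925

Divisors of 703: [1, 19, 37, 703]. For each d | 703:
  d = 1: Id(1) · σ(703/1) = 1 · 760 = 760
  d = 19: Id(19) · σ(703/19) = 19 · 38 = 722
  d = 37: Id(37) · σ(703/37) = 37 · 20 = 740
  d = 703: Id(703) · σ(703/703) = 703 · 1 = 703
Summing: (Id * σ)(703) = 760 + 722 + 740 + 703 = 2925.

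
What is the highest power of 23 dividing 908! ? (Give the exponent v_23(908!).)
v_23(908!) = 40

Legendre's formula: v_p(n!) = Σ_{k ≥ 1} ⌊n / p^k⌋. For p = 23, n = 908, the terms are:
  ⌊908/23^1⌋ = ⌊908/23⌋ = 39
  ⌊908/23^2⌋ = ⌊908/529⌋ = 1
(the next term ⌊908/23^3⌋ = 0, terminating the sum). Summing: v_23(908!) = 39 + 1 = 40.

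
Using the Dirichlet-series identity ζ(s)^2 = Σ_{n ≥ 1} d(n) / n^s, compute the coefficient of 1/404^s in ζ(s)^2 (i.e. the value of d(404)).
d(404) = 6

ζ(s)^2 = (Σ 1/m^s)(Σ 1/k^s). The coefficient of 1/n^s in the product is the number of ordered pairs (m, k) with mk = n, which equals d(n). For n = 404, divisors are [1, 2, 4, 101, 202, 404], so d(404) = 6.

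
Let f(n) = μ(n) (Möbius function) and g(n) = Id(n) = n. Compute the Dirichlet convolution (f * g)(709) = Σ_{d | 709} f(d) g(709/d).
(μ * Id)(709) = 708

Divisors of 709: [1, 709]. For each d | 709:
  d = 1: μ(1) · Id(709/1) = 1 · 709 = 709
  d = 709: μ(709) · Id(709/709) = -1 · 1 = -1
Summing: (μ * Id)(709) = 709 + -1 = 708.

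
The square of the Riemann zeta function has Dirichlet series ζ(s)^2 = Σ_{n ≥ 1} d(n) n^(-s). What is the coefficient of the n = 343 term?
d(343) = 4

ζ(s)^2 = (Σ 1/m^s)(Σ 1/k^s). The coefficient of 1/n^s in the product is the number of ordered pairs (m, k) with mk = n, which equals d(n). For n = 343, divisors are [1, 7, 49, 343], so d(343) = 4.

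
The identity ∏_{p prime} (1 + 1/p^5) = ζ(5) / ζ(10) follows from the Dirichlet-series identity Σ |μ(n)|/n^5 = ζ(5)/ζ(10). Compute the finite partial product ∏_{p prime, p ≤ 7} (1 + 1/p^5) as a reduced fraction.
∏ = 1468981382/1418090625

The primes p ≤ 7 are [2, 3, 5, 7]. For each, (1 + 1/p^5) = (p^5 + 1)/p^5. Multiplying these fractions over p ∈ [2, 3, 5, 7] gives 1468981382/1418090625. (In the limit P → ∞ this tends to ζ(5)/ζ(10).)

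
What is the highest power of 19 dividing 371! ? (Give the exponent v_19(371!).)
v_19(371!) = 20

Legendre's formula: v_p(n!) = Σ_{k ≥ 1} ⌊n / p^k⌋. For p = 19, n = 371, the terms are:
  ⌊371/19^1⌋ = ⌊371/19⌋ = 19
  ⌊371/19^2⌋ = ⌊371/361⌋ = 1
(the next term ⌊371/19^3⌋ = 0, terminating the sum). Summing: v_19(371!) = 19 + 1 = 20.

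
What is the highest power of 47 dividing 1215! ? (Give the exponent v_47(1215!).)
v_47(1215!) = 25

Legendre's formula: v_p(n!) = Σ_{k ≥ 1} ⌊n / p^k⌋. For p = 47, n = 1215, the terms are:
  ⌊1215/47^1⌋ = ⌊1215/47⌋ = 25
(the next term ⌊1215/47^2⌋ = 0, terminating the sum). Summing: v_47(1215!) = 25 = 25.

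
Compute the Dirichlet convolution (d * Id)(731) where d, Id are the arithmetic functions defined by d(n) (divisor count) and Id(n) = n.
(d * Id)(731) = 855

Divisors of 731: [1, 17, 43, 731]. For each d | 731:
  d = 1: d(1) · Id(731/1) = 1 · 731 = 731
  d = 17: d(17) · Id(731/17) = 2 · 43 = 86
  d = 43: d(43) · Id(731/43) = 2 · 17 = 34
  d = 731: d(731) · Id(731/731) = 4 · 1 = 4
Summing: (d * Id)(731) = 731 + 86 + 34 + 4 = 855.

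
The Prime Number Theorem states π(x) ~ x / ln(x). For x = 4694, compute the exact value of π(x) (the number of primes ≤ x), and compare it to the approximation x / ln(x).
π(4694) = 634;  x/ln(x) ≈ 555.24;  relative error ≈ 12.42%.

Directly count primes up to 4694: π(4694) = 634. The PNT approximation gives 4694/ln(4694) ≈ 4694/8.45404 ≈ 555.24. Relative error (π(x) − x/ln(x)) / π(x) ≈ 12.42%; the approximation is known to undercount slightly (Li(x) is a better estimate).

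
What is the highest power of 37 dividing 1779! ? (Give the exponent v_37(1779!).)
v_37(1779!) = 49

Legendre's formula: v_p(n!) = Σ_{k ≥ 1} ⌊n / p^k⌋. For p = 37, n = 1779, the terms are:
  ⌊1779/37^1⌋ = ⌊1779/37⌋ = 48
  ⌊1779/37^2⌋ = ⌊1779/1369⌋ = 1
(the next term ⌊1779/37^3⌋ = 0, terminating the sum). Summing: v_37(1779!) = 48 + 1 = 49.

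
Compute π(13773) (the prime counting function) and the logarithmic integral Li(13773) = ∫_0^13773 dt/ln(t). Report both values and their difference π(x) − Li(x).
π(13773) = 1629;  Li(13773) ≈ 1648.46;  π(x) − Li(x) ≈ -19.46.

Direct count of primes ≤ 13773 gives π(13773) = 1629. Numerical evaluation of the logarithmic integral gives Li(13773) ≈ 1648.46. The difference π(x) − Li(x) ≈ -19.46 is typically negative for small/moderate x (Li(x) overestimates), though Littlewood's theorem shows this sign changes infinitely often.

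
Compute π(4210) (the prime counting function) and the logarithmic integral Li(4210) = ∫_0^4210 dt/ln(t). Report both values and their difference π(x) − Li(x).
π(4210) = 575;  Li(4210) ≈ 590.61;  π(x) − Li(x) ≈ -15.61.

Direct count of primes ≤ 4210 gives π(4210) = 575. Numerical evaluation of the logarithmic integral gives Li(4210) ≈ 590.61. The difference π(x) − Li(x) ≈ -15.61 is typically negative for small/moderate x (Li(x) overestimates), though Littlewood's theorem shows this sign changes infinitely often.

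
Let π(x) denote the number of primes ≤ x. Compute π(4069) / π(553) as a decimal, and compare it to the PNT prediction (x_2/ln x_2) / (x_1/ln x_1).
π(4069)/π(553) = 560/101 ≈ 5.5446;  PNT prediction ≈ 5.5911.

π(553) = 101 and π(4069) = 560, so π(4069)/π(553) ≈ 5.5446. The PNT-predicted ratio is (4069/ln(4069)) / (553/ln(553)) ≈ 5.5911. The two agree to within a few percent, as expected.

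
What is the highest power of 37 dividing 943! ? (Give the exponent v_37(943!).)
v_37(943!) = 25

Legendre's formula: v_p(n!) = Σ_{k ≥ 1} ⌊n / p^k⌋. For p = 37, n = 943, the terms are:
  ⌊943/37^1⌋ = ⌊943/37⌋ = 25
(the next term ⌊943/37^2⌋ = 0, terminating the sum). Summing: v_37(943!) = 25 = 25.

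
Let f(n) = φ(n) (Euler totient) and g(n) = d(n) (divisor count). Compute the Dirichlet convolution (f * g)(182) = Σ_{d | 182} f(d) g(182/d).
(φ * d)(182) = 336

Divisors of 182: [1, 2, 7, 13, 14, 26, 91, 182]. For each d | 182:
  d = 1: φ(1) · d(182/1) = 1 · 8 = 8
  d = 2: φ(2) · d(182/2) = 1 · 4 = 4
  d = 7: φ(7) · d(182/7) = 6 · 4 = 24
  d = 13: φ(13) · d(182/13) = 12 · 4 = 48
  d = 14: φ(14) · d(182/14) = 6 · 2 = 12
  d = 26: φ(26) · d(182/26) = 12 · 2 = 24
  d = 91: φ(91) · d(182/91) = 72 · 2 = 144
  d = 182: φ(182) · d(182/182) = 72 · 1 = 72
Summing: (φ * d)(182) = 8 + 4 + 24 + 48 + 12 + 24 + 144 + 72 = 336.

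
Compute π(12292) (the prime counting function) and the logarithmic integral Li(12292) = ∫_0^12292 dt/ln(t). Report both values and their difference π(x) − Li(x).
π(12292) = 1470;  Li(12292) ≈ 1492.15;  π(x) − Li(x) ≈ -22.15.

Direct count of primes ≤ 12292 gives π(12292) = 1470. Numerical evaluation of the logarithmic integral gives Li(12292) ≈ 1492.15. The difference π(x) − Li(x) ≈ -22.15 is typically negative for small/moderate x (Li(x) overestimates), though Littlewood's theorem shows this sign changes infinitely often.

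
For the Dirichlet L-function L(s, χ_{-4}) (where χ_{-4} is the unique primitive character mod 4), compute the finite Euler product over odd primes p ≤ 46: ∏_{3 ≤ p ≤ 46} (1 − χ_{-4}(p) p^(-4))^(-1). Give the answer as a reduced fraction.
∏ = 86895436242675250318069981336761703653427013/87866829265048200003921257481906011724840960

The odd primes p ≤ 46 are [3, 5, 7, 11, 13, 17, 19, 23, 29, 31, 37, 41, 43]. For each, χ(p) = 1 if p ≡ 1 mod 4, χ(p) = −1 if p ≡ 3 mod 4. Taking (1 − χ(p)/p^4)^(-1) = p^4/(p^4 − χ(p)): (1 − (-1)/3^4)^(-1) · (1 − (1)/5^4)^(-1) · (1 − (-1)/7^4)^(-1) · (1 − (-1)/11^4)^(-1) · (1 − (1)/13^4)^(-1) · (1 − (1)/17^4)^(-1) · (1 − (-1)/19^4)^(-1) · (1 − (-1)/23^4)^(-1) · (1 − (1)/29^4)^(-1) · (1 − (-1)/31^4)^(-1) · (1 − (1)/37^4)^(-1) · (1 − (1)/41^4)^(-1) · (1 − (-1)/43^4)^(-1) = 86895436242675250318069981336761703653427013/87866829265048200003921257481906011724840960.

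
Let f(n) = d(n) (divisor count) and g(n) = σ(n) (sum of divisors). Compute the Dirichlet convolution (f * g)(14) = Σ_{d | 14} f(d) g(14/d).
(d * σ)(14) = 50

Divisors of 14: [1, 2, 7, 14]. For each d | 14:
  d = 1: d(1) · σ(14/1) = 1 · 24 = 24
  d = 2: d(2) · σ(14/2) = 2 · 8 = 16
  d = 7: d(7) · σ(14/7) = 2 · 3 = 6
  d = 14: d(14) · σ(14/14) = 4 · 1 = 4
Summing: (d * σ)(14) = 24 + 16 + 6 + 4 = 50.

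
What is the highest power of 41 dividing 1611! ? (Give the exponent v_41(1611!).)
v_41(1611!) = 39

Legendre's formula: v_p(n!) = Σ_{k ≥ 1} ⌊n / p^k⌋. For p = 41, n = 1611, the terms are:
  ⌊1611/41^1⌋ = ⌊1611/41⌋ = 39
(the next term ⌊1611/41^2⌋ = 0, terminating the sum). Summing: v_41(1611!) = 39 = 39.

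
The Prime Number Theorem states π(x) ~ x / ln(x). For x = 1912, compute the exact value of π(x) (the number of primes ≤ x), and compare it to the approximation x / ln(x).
π(1912) = 292;  x/ln(x) ≈ 253.05;  relative error ≈ 13.34%.

Directly count primes up to 1912: π(1912) = 292. The PNT approximation gives 1912/ln(1912) ≈ 1912/7.55591 ≈ 253.05. Relative error (π(x) − x/ln(x)) / π(x) ≈ 13.34%; the approximation is known to undercount slightly (Li(x) is a better estimate).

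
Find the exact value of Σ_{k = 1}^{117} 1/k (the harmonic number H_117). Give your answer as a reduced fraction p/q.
H_117 = 92871598140184128096692969865041386290666258684529/17379782769567790172972927968296006432665936992320

Direct summation: H_117 = 1 + 1/2 + ... + 1/117. The least common denominator is lcm(1, ..., 117) = 955888052326228459513511038256280353796626534577600; over this denominator the numerator is 955888052326228459513511038256280353796626534577600 + 477944026163114229756755519128140176898313267288800 + 318629350775409486504503679418760117932208844859200 + 238972013081557114878377759564070088449156633644400 + 191177610465245691902702207651256070759325306915520 + 159314675387704743252251839709380058966104422429600 + 136555436046604065644787291179468621970946647796800 + 119486006540778557439188879782035044224578316822200 + 106209783591803162168167893139586705977402948286400 + 95588805232622845951351103825628035379662653457760 + 86898913847838950864864639841480032163329684961600 + 79657337693852371626125919854690029483052211214800 + 73529850178940650731808541404329257984355887275200 + 68277718023302032822393645589734310985473323898400 + 63725870155081897300900735883752023586441768971840 + 59743003270389278719594439891017522112289158411100 + 56228708960366379971383002250369432576272149092800 + 53104891795901581084083946569793352988701474143200 + 50309897490854129448079528329277913357717186030400 + 47794402616311422975675551912814017689831326728880 + 45518478682201355214929097059822873990315549265600 + 43449456923919475432432319920740016081664842480800 + 41560350101140367804935262532881754512896805851200 + 39828668846926185813062959927345014741526105607400 + 38235522093049138380540441530251214151865061383104 + 36764925089470325365904270702164628992177943637600 + 35403261197267720722722631046528901992467649428800 + 34138859011651016411196822794867155492736661949200 + 32961656976766498603914173732975184613676777054400 + 31862935077540948650450367941876011793220884485920 + 30835098462136401919790678653428398509568597889600 + 29871501635194639359797219945508761056144579205550 + 28966304615946316954954879947160010721109894987200 + 28114354480183189985691501125184716288136074546400 + 27311087209320813128957458235893724394189329559360 + 26552445897950790542041973284896676494350737071600 + 25834812225033201608473271304223793345854771204800 + 25154948745427064724039764164638956678858593015200 + 24509950059646883577269513801443085994785295758400 + 23897201308155711487837775956407008844915663364440 + 23314342739664108768622220445275130580405525233600 + 22759239341100677607464548529911436995157774632800 + 22229954705261126965430489261773961716200617083200 + 21724728461959737716216159960370008040832421240400 + 21241956718360632433633578627917341195480589657280 + 20780175050570183902467631266440877256448402925600 + 20338043666515499138585341239495326676523968820800 + 19914334423463092906531479963672507370763052803700 + 19507919435229152234969613025638374567278092542400 + 19117761046524569190270220765125607075932530691552 + 18742902986788793323794334083456477525424049697600 + 18382462544735162682952135351082314496088971818800 + 18035623628796763387047378080307176486728802539200 + 17701630598633860361361315523264450996233824714400 + 17379782769567790172972927968296006432665936992320 + 17069429505825508205598411397433577746368330974600 + 16769965830284709816026509443092637785905728676800 + 16480828488383249301957086866487592306838388527200 + 16201492412308956940906966750106446674519093806400 + 15931467538770474325225183970938005896610442242960 + 15670295939774237041205098987807874652403713681600 + 15417549231068200959895339326714199254784298944800 + 15172826227400451738309699019940957996771849755200 + 14935750817597319679898609972754380528072289602775 + 14705970035788130146361708280865851596871177455040 + 14483152307973158477477439973580005360554947493600 + 14266985855615350141992702063526572444725769172800 + 14057177240091594992845750562592358144068037273200 + 13853450033713455934978420844293918170965601950400 + 13655543604660406564478729117946862197094664779680 + 13463212004594767035401563919102540194318683585600 + 13276222948975395271020986642448338247175368535800 + 13094356881181211774157685455565484298583925131200 + 12917406112516600804236635652111896672927385602400 + 12745174031016379460180147176750404717288353794368 + 12577474372713532362019882082319478339429296507600 + 12414130549691278694980662834497147451904240708800 + 12254975029823441788634756900721542997392647879200 + 12099848763623145057133051117168105744261095374400 + 11948600654077855743918887978203504422457831682220 + 11801087065755906907574210348842967330822549809600 + 11657171369832054384311110222637565290202762616800 + 11516723522002752524259169135617835587911163067200 + 11379619670550338803732274264955718497578887316400 + 11245741792073275994276600450073886515254429818560 + 11114977352630563482715244630886980858100308541600 + 10987218992255499534638057910991728204558925684800 + 10862364230979868858108079980185004020416210620200 + 10740315194676724264196753238834610716816028478400 + 10620978359180316216816789313958670597740294828640 + 10504264311277235818829791629189893997765126753600 + 10390087525285091951233815633220438628224201462800 + 10278366154045467306596892884476132836522865963200 + 10169021833257749569292670619747663338261984410400 + 10061979498170825889615905665855582671543437206080 + 9957167211731546453265739981836253685381526401850 + 9854516003363179994984649878930725296872438500800 + 9753959717614576117484806512819187283639046271200 + 9655434871982105651651626649053336907036631662400 + 9558880523262284595135110382562803537966265345776 + 9464238141843846133797138992636439146501252817600 + 9371451493394396661897167041728238762712024848800 + 9280466527439111257412728526760003434918704219200 + 9191231272367581341476067675541157248044485909400 + 9103695736440271042985819411964574798063109853120 + 9017811814398381693523689040153588243364401269600 + 8933533199310546350593561105198881811183425556800 + 8850815299316930180680657761632225498116912357200 + 8769615158956224399206523286754865631161711326400 + 8689891384783895086486463984148003216332968496160 + 8611604075011067202824423768074597781951590401600 + 8534714752912754102799205698716788873184165487300 + 8459186303771933270031071135011330564571916235200 + 8384982915142354908013254721546318892952864338400 + 8312070020228073560987052506576350902579361170240 + 8240414244191624650978543433243796153419194263600 + 8169983353215627859089837933814361998261765252800 = 5107937897710127045318113342577276245986644227649095, so H_117 = 5107937897710127045318113342577276245986644227649095/955888052326228459513511038256280353796626534577600; reducing by gcd(5107937897710127045318113342577276245986644227649095, 955888052326228459513511038256280353796626534577600) = 55 gives 92871598140184128096692969865041386290666258684529/17379782769567790172972927968296006432665936992320 ≈ 5.34366. (The PNT-adjacent estimate ln(117) + γ ≈ 5.33939 matches within O(1/n).)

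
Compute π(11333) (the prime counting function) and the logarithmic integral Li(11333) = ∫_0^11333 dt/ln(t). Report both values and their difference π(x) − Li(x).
π(11333) = 1370;  Li(11333) ≈ 1389.87;  π(x) − Li(x) ≈ -19.87.

Direct count of primes ≤ 11333 gives π(11333) = 1370. Numerical evaluation of the logarithmic integral gives Li(11333) ≈ 1389.87. The difference π(x) − Li(x) ≈ -19.87 is typically negative for small/moderate x (Li(x) overestimates), though Littlewood's theorem shows this sign changes infinitely often.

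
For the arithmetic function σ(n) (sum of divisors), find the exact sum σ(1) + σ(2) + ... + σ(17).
Σ_{n ≤ 17} σ(n) = 238

Compute σ(n) for each 1 ≤ n ≤ 17: σ(1) = 1, σ(2) = 3, σ(3) = 4, σ(4) = 7, σ(5) = 6, σ(6) = 12, σ(7) = 8, σ(8) = 15, σ(9) = 13, σ(10) = 18, σ(11) = 12, σ(12) = 28, σ(13) = 14, σ(14) = 24, σ(15) = 24, σ(16) = 31, σ(17) = 18. Summing all 17 values: 238. (Average order: Σ_{n ≤ x} σ(n) ~ (π²/12) x². For x = 17, (π²/12)·17² ≈ 237.69.)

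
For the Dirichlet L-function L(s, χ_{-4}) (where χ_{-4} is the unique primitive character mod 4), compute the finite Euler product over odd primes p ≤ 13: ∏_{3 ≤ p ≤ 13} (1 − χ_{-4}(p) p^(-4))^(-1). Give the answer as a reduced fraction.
∏ = 12412162137375/12550936856576

The odd primes p ≤ 13 are [3, 5, 7, 11, 13]. For each, χ(p) = 1 if p ≡ 1 mod 4, χ(p) = −1 if p ≡ 3 mod 4. Taking (1 − χ(p)/p^4)^(-1) = p^4/(p^4 − χ(p)): (1 − (-1)/3^4)^(-1) · (1 − (1)/5^4)^(-1) · (1 − (-1)/7^4)^(-1) · (1 − (-1)/11^4)^(-1) · (1 − (1)/13^4)^(-1) = 12412162137375/12550936856576.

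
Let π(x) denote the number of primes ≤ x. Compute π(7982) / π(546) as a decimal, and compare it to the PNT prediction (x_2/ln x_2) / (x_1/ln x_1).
π(7982)/π(546) = 1006/100 ≈ 10.0600;  PNT prediction ≈ 10.2547.

π(546) = 100 and π(7982) = 1006, so π(7982)/π(546) ≈ 10.0600. The PNT-predicted ratio is (7982/ln(7982)) / (546/ln(546)) ≈ 10.2547. The two agree to within a few percent, as expected.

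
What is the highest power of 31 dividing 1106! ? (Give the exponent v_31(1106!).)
v_31(1106!) = 36

Legendre's formula: v_p(n!) = Σ_{k ≥ 1} ⌊n / p^k⌋. For p = 31, n = 1106, the terms are:
  ⌊1106/31^1⌋ = ⌊1106/31⌋ = 35
  ⌊1106/31^2⌋ = ⌊1106/961⌋ = 1
(the next term ⌊1106/31^3⌋ = 0, terminating the sum). Summing: v_31(1106!) = 35 + 1 = 36.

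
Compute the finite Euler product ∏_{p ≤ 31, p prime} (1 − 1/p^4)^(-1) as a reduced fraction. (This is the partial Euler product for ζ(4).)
∏ = 44480956869217573792253389310087/41097743855049154662236160000000

The primes p ≤ 31 are [2, 3, 5, 7, 11, 13, 17, 19, 23, 29, 31]. For each prime, (1 − 1/p^4)^(-1) = p^4 / (p^4 − 1). The product is (1 − 1/2^4)^(-1), (1 − 1/3^4)^(-1), (1 − 1/5^4)^(-1), (1 − 1/7^4)^(-1), (1 − 1/11^4)^(-1), (1 − 1/13^4)^(-1), (1 − 1/17^4)^(-1), (1 − 1/19^4)^(-1), (1 − 1/23^4)^(-1), (1 − 1/29^4)^(-1), (1 − 1/31^4)^(-1) = ∏ p^4 / (p^4 − 1) = 44480956869217573792253389310087/41097743855049154662236160000000.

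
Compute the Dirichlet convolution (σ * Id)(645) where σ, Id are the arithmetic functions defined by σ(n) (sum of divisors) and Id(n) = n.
(σ * Id)(645) = 6699

Divisors of 645: [1, 3, 5, 15, 43, 129, 215, 645]. For each d | 645:
  d = 1: σ(1) · Id(645/1) = 1 · 645 = 645
  d = 3: σ(3) · Id(645/3) = 4 · 215 = 860
  d = 5: σ(5) · Id(645/5) = 6 · 129 = 774
  d = 15: σ(15) · Id(645/15) = 24 · 43 = 1032
  d = 43: σ(43) · Id(645/43) = 44 · 15 = 660
  d = 129: σ(129) · Id(645/129) = 176 · 5 = 880
  d = 215: σ(215) · Id(645/215) = 264 · 3 = 792
  d = 645: σ(645) · Id(645/645) = 1056 · 1 = 1056
Summing: (σ * Id)(645) = 645 + 860 + 774 + 1032 + 660 + 880 + 792 + 1056 = 6699.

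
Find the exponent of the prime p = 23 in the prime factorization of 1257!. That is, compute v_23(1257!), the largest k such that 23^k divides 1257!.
v_23(1257!) = 56

Legendre's formula: v_p(n!) = Σ_{k ≥ 1} ⌊n / p^k⌋. For p = 23, n = 1257, the terms are:
  ⌊1257/23^1⌋ = ⌊1257/23⌋ = 54
  ⌊1257/23^2⌋ = ⌊1257/529⌋ = 2
(the next term ⌊1257/23^3⌋ = 0, terminating the sum). Summing: v_23(1257!) = 54 + 2 = 56.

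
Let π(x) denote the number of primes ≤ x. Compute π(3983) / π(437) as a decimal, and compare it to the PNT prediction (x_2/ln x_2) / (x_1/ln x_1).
π(3983)/π(437) = 549/84 ≈ 6.5357;  PNT prediction ≈ 6.6847.

π(437) = 84 and π(3983) = 549, so π(3983)/π(437) ≈ 6.5357. The PNT-predicted ratio is (3983/ln(3983)) / (437/ln(437)) ≈ 6.6847. The two agree to within a few percent, as expected.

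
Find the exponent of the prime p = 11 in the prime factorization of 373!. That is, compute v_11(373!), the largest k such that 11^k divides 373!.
v_11(373!) = 36

Legendre's formula: v_p(n!) = Σ_{k ≥ 1} ⌊n / p^k⌋. For p = 11, n = 373, the terms are:
  ⌊373/11^1⌋ = ⌊373/11⌋ = 33
  ⌊373/11^2⌋ = ⌊373/121⌋ = 3
(the next term ⌊373/11^3⌋ = 0, terminating the sum). Summing: v_11(373!) = 33 + 3 = 36.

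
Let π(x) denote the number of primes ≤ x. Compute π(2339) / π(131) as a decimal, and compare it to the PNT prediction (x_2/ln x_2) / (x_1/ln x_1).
π(2339)/π(131) = 346/32 ≈ 10.8125;  PNT prediction ≈ 11.2210.

π(131) = 32 and π(2339) = 346, so π(2339)/π(131) ≈ 10.8125. The PNT-predicted ratio is (2339/ln(2339)) / (131/ln(131)) ≈ 11.2210. The two agree to within a few percent, as expected.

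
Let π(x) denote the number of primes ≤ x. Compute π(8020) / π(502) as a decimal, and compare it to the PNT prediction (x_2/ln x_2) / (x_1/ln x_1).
π(8020)/π(502) = 1010/95 ≈ 10.6316;  PNT prediction ≈ 11.0514.

π(502) = 95 and π(8020) = 1010, so π(8020)/π(502) ≈ 10.6316. The PNT-predicted ratio is (8020/ln(8020)) / (502/ln(502)) ≈ 11.0514. The two agree to within a few percent, as expected.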